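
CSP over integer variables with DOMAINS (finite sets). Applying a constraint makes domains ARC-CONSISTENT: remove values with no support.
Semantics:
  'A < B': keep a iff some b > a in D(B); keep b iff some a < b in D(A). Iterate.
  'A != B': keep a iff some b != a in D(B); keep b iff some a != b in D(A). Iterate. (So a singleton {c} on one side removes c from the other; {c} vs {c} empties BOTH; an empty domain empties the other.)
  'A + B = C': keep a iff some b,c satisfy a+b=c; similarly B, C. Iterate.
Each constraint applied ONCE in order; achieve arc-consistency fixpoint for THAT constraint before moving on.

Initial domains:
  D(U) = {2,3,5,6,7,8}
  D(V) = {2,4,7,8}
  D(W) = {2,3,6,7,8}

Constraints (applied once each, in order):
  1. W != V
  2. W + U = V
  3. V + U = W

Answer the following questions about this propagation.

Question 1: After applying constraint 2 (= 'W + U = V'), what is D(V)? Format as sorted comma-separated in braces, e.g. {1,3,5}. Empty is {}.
Constraint 1 (W != V) on D(W)={2,3,6,7,8} D(V)={2,4,7,8}: no change
Constraint 2 (W + U = V) on D(W)={2,3,6,7,8} D(U)={2,3,5,6,7,8} D(V)={2,4,7,8}: W {2,3,6,7,8}->{2,3,6}; U {2,3,5,6,7,8}->{2,5,6}; V {2,4,7,8}->{4,7,8}
So after constraint 2: D(V) = {4,7,8}

Answer: {4,7,8}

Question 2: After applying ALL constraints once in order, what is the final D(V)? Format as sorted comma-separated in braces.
Answer: {4}

Derivation:
Constraint 1 (W != V) on D(W)={2,3,6,7,8} D(V)={2,4,7,8}: no change
Constraint 2 (W + U = V) on D(W)={2,3,6,7,8} D(U)={2,3,5,6,7,8} D(V)={2,4,7,8}: W {2,3,6,7,8}->{2,3,6}; U {2,3,5,6,7,8}->{2,5,6}; V {2,4,7,8}->{4,7,8}
Constraint 3 (V + U = W) on D(V)={4,7,8} D(U)={2,5,6} D(W)={2,3,6}: V {4,7,8}->{4}; U {2,5,6}->{2}; W {2,3,6}->{6}
So after all 3 constraints: D(V) = {4}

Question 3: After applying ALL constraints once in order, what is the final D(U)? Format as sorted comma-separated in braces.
Answer: {2}

Derivation:
Constraint 1 (W != V) on D(W)={2,3,6,7,8} D(V)={2,4,7,8}: no change
Constraint 2 (W + U = V) on D(W)={2,3,6,7,8} D(U)={2,3,5,6,7,8} D(V)={2,4,7,8}: W {2,3,6,7,8}->{2,3,6}; U {2,3,5,6,7,8}->{2,5,6}; V {2,4,7,8}->{4,7,8}
Constraint 3 (V + U = W) on D(V)={4,7,8} D(U)={2,5,6} D(W)={2,3,6}: V {4,7,8}->{4}; U {2,5,6}->{2}; W {2,3,6}->{6}
So after all 3 constraints: D(U) = {2}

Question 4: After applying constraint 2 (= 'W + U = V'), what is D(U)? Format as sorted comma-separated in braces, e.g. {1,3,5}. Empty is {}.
Answer: {2,5,6}

Derivation:
Constraint 1 (W != V) on D(W)={2,3,6,7,8} D(V)={2,4,7,8}: no change
Constraint 2 (W + U = V) on D(W)={2,3,6,7,8} D(U)={2,3,5,6,7,8} D(V)={2,4,7,8}: W {2,3,6,7,8}->{2,3,6}; U {2,3,5,6,7,8}->{2,5,6}; V {2,4,7,8}->{4,7,8}
So after constraint 2: D(U) = {2,5,6}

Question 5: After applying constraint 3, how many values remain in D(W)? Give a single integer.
Answer: 1

Derivation:
Constraint 1 (W != V) on D(W)={2,3,6,7,8} D(V)={2,4,7,8}: no change
Constraint 2 (W + U = V) on D(W)={2,3,6,7,8} D(U)={2,3,5,6,7,8} D(V)={2,4,7,8}: W {2,3,6,7,8}->{2,3,6}; U {2,3,5,6,7,8}->{2,5,6}; V {2,4,7,8}->{4,7,8}
Constraint 3 (V + U = W) on D(V)={4,7,8} D(U)={2,5,6} D(W)={2,3,6}: V {4,7,8}->{4}; U {2,5,6}->{2}; W {2,3,6}->{6}
So after constraint 3: D(W)={6}, size = 1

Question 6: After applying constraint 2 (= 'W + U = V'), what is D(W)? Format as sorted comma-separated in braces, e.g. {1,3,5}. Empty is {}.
Answer: {2,3,6}

Derivation:
Constraint 1 (W != V) on D(W)={2,3,6,7,8} D(V)={2,4,7,8}: no change
Constraint 2 (W + U = V) on D(W)={2,3,6,7,8} D(U)={2,3,5,6,7,8} D(V)={2,4,7,8}: W {2,3,6,7,8}->{2,3,6}; U {2,3,5,6,7,8}->{2,5,6}; V {2,4,7,8}->{4,7,8}
So after constraint 2: D(W) = {2,3,6}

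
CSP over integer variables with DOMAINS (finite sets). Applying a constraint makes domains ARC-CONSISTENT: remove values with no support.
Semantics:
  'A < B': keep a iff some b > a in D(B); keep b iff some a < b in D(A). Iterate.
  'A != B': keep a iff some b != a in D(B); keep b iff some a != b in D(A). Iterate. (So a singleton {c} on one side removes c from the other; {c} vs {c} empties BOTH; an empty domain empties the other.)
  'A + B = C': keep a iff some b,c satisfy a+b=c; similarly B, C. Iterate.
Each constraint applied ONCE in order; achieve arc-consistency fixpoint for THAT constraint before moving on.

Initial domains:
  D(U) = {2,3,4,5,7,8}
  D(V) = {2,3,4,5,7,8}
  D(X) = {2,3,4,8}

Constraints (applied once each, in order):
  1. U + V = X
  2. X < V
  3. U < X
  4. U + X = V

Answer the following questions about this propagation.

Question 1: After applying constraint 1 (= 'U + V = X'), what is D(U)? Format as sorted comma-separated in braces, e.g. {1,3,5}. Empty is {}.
Constraint 1 (U + V = X) on D(U)={2,3,4,5,7,8} D(V)={2,3,4,5,7,8} D(X)={2,3,4,8}: U {2,3,4,5,7,8}->{2,3,4,5}; V {2,3,4,5,7,8}->{2,3,4,5}; X {2,3,4,8}->{4,8}
So after constraint 1: D(U) = {2,3,4,5}

Answer: {2,3,4,5}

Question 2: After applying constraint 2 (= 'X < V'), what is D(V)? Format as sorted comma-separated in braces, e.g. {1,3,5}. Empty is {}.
Answer: {5}

Derivation:
Constraint 1 (U + V = X) on D(U)={2,3,4,5,7,8} D(V)={2,3,4,5,7,8} D(X)={2,3,4,8}: U {2,3,4,5,7,8}->{2,3,4,5}; V {2,3,4,5,7,8}->{2,3,4,5}; X {2,3,4,8}->{4,8}
Constraint 2 (X < V) on D(X)={4,8} D(V)={2,3,4,5}: X {4,8}->{4}; V {2,3,4,5}->{5}
So after constraint 2: D(V) = {5}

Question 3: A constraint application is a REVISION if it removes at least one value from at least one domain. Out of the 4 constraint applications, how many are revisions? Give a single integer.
Answer: 4

Derivation:
Constraint 1 (U + V = X) on D(U)={2,3,4,5,7,8} D(V)={2,3,4,5,7,8} D(X)={2,3,4,8}: U {2,3,4,5,7,8}->{2,3,4,5}; V {2,3,4,5,7,8}->{2,3,4,5}; X {2,3,4,8}->{4,8} => REVISION
Constraint 2 (X < V) on D(X)={4,8} D(V)={2,3,4,5}: X {4,8}->{4}; V {2,3,4,5}->{5} => REVISION
Constraint 3 (U < X) on D(U)={2,3,4,5} D(X)={4}: U {2,3,4,5}->{2,3} => REVISION
Constraint 4 (U + X = V) on D(U)={2,3} D(X)={4} D(V)={5}: U {2,3}->{}; X {4}->{}; V {5}->{} => REVISION
Total revisions = 4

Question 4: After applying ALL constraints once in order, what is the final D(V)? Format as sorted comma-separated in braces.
Constraint 1 (U + V = X) on D(U)={2,3,4,5,7,8} D(V)={2,3,4,5,7,8} D(X)={2,3,4,8}: U {2,3,4,5,7,8}->{2,3,4,5}; V {2,3,4,5,7,8}->{2,3,4,5}; X {2,3,4,8}->{4,8}
Constraint 2 (X < V) on D(X)={4,8} D(V)={2,3,4,5}: X {4,8}->{4}; V {2,3,4,5}->{5}
Constraint 3 (U < X) on D(U)={2,3,4,5} D(X)={4}: U {2,3,4,5}->{2,3}
Constraint 4 (U + X = V) on D(U)={2,3} D(X)={4} D(V)={5}: U {2,3}->{}; X {4}->{}; V {5}->{}
So after all 4 constraints: D(V) = {}

Answer: {}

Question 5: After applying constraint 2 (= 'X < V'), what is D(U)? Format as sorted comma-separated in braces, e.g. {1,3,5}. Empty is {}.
Constraint 1 (U + V = X) on D(U)={2,3,4,5,7,8} D(V)={2,3,4,5,7,8} D(X)={2,3,4,8}: U {2,3,4,5,7,8}->{2,3,4,5}; V {2,3,4,5,7,8}->{2,3,4,5}; X {2,3,4,8}->{4,8}
Constraint 2 (X < V) on D(X)={4,8} D(V)={2,3,4,5}: X {4,8}->{4}; V {2,3,4,5}->{5}
So after constraint 2: D(U) = {2,3,4,5}

Answer: {2,3,4,5}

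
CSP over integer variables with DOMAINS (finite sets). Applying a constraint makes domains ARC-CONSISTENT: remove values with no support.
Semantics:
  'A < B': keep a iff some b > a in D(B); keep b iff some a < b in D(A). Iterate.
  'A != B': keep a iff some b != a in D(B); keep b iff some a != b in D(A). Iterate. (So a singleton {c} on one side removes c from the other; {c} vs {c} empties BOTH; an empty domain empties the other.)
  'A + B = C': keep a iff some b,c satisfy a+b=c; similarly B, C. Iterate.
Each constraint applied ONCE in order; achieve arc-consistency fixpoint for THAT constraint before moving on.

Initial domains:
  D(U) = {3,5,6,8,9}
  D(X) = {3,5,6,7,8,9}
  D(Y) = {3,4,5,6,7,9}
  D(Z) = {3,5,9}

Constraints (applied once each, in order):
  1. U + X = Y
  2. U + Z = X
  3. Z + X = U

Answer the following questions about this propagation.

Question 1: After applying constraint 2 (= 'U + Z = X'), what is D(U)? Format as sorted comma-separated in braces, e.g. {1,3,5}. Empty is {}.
Constraint 1 (U + X = Y) on D(U)={3,5,6,8,9} D(X)={3,5,6,7,8,9} D(Y)={3,4,5,6,7,9}: U {3,5,6,8,9}->{3,6}; X {3,5,6,7,8,9}->{3,6}; Y {3,4,5,6,7,9}->{6,9}
Constraint 2 (U + Z = X) on D(U)={3,6} D(Z)={3,5,9} D(X)={3,6}: U {3,6}->{3}; Z {3,5,9}->{3}; X {3,6}->{6}
So after constraint 2: D(U) = {3}

Answer: {3}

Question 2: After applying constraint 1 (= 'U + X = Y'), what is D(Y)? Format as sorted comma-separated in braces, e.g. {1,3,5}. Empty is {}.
Answer: {6,9}

Derivation:
Constraint 1 (U + X = Y) on D(U)={3,5,6,8,9} D(X)={3,5,6,7,8,9} D(Y)={3,4,5,6,7,9}: U {3,5,6,8,9}->{3,6}; X {3,5,6,7,8,9}->{3,6}; Y {3,4,5,6,7,9}->{6,9}
So after constraint 1: D(Y) = {6,9}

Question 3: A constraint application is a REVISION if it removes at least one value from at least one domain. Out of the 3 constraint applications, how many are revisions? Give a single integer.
Answer: 3

Derivation:
Constraint 1 (U + X = Y) on D(U)={3,5,6,8,9} D(X)={3,5,6,7,8,9} D(Y)={3,4,5,6,7,9}: U {3,5,6,8,9}->{3,6}; X {3,5,6,7,8,9}->{3,6}; Y {3,4,5,6,7,9}->{6,9} => REVISION
Constraint 2 (U + Z = X) on D(U)={3,6} D(Z)={3,5,9} D(X)={3,6}: U {3,6}->{3}; Z {3,5,9}->{3}; X {3,6}->{6} => REVISION
Constraint 3 (Z + X = U) on D(Z)={3} D(X)={6} D(U)={3}: Z {3}->{}; X {6}->{}; U {3}->{} => REVISION
Total revisions = 3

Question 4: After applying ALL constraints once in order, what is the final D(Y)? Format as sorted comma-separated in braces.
Answer: {6,9}

Derivation:
Constraint 1 (U + X = Y) on D(U)={3,5,6,8,9} D(X)={3,5,6,7,8,9} D(Y)={3,4,5,6,7,9}: U {3,5,6,8,9}->{3,6}; X {3,5,6,7,8,9}->{3,6}; Y {3,4,5,6,7,9}->{6,9}
Constraint 2 (U + Z = X) on D(U)={3,6} D(Z)={3,5,9} D(X)={3,6}: U {3,6}->{3}; Z {3,5,9}->{3}; X {3,6}->{6}
Constraint 3 (Z + X = U) on D(Z)={3} D(X)={6} D(U)={3}: Z {3}->{}; X {6}->{}; U {3}->{}
So after all 3 constraints: D(Y) = {6,9}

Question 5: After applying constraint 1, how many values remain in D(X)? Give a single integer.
Answer: 2

Derivation:
Constraint 1 (U + X = Y) on D(U)={3,5,6,8,9} D(X)={3,5,6,7,8,9} D(Y)={3,4,5,6,7,9}: U {3,5,6,8,9}->{3,6}; X {3,5,6,7,8,9}->{3,6}; Y {3,4,5,6,7,9}->{6,9}
So after constraint 1: D(X)={3,6}, size = 2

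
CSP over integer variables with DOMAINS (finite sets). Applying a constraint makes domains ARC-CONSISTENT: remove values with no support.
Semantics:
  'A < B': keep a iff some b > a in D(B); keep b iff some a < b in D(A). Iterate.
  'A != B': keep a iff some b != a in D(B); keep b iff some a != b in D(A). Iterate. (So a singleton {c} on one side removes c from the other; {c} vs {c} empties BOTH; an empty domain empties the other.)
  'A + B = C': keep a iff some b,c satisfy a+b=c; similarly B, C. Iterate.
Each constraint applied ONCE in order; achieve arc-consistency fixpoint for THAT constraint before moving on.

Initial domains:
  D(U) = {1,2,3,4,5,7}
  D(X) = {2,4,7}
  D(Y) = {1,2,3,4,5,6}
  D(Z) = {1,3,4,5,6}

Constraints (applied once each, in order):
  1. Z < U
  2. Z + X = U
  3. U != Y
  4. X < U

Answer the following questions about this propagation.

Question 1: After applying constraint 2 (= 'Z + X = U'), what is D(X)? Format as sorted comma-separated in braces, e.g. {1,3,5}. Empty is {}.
Constraint 1 (Z < U) on D(Z)={1,3,4,5,6} D(U)={1,2,3,4,5,7}: U {1,2,3,4,5,7}->{2,3,4,5,7}
Constraint 2 (Z + X = U) on D(Z)={1,3,4,5,6} D(X)={2,4,7} D(U)={2,3,4,5,7}: Z {1,3,4,5,6}->{1,3,5}; X {2,4,7}->{2,4}; U {2,3,4,5,7}->{3,5,7}
So after constraint 2: D(X) = {2,4}

Answer: {2,4}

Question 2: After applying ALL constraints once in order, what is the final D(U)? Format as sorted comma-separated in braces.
Answer: {3,5,7}

Derivation:
Constraint 1 (Z < U) on D(Z)={1,3,4,5,6} D(U)={1,2,3,4,5,7}: U {1,2,3,4,5,7}->{2,3,4,5,7}
Constraint 2 (Z + X = U) on D(Z)={1,3,4,5,6} D(X)={2,4,7} D(U)={2,3,4,5,7}: Z {1,3,4,5,6}->{1,3,5}; X {2,4,7}->{2,4}; U {2,3,4,5,7}->{3,5,7}
Constraint 3 (U != Y) on D(U)={3,5,7} D(Y)={1,2,3,4,5,6}: no change
Constraint 4 (X < U) on D(X)={2,4} D(U)={3,5,7}: no change
So after all 4 constraints: D(U) = {3,5,7}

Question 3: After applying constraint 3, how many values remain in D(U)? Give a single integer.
Constraint 1 (Z < U) on D(Z)={1,3,4,5,6} D(U)={1,2,3,4,5,7}: U {1,2,3,4,5,7}->{2,3,4,5,7}
Constraint 2 (Z + X = U) on D(Z)={1,3,4,5,6} D(X)={2,4,7} D(U)={2,3,4,5,7}: Z {1,3,4,5,6}->{1,3,5}; X {2,4,7}->{2,4}; U {2,3,4,5,7}->{3,5,7}
Constraint 3 (U != Y) on D(U)={3,5,7} D(Y)={1,2,3,4,5,6}: no change
So after constraint 3: D(U)={3,5,7}, size = 3

Answer: 3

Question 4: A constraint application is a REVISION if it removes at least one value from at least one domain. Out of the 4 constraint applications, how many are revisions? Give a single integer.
Answer: 2

Derivation:
Constraint 1 (Z < U) on D(Z)={1,3,4,5,6} D(U)={1,2,3,4,5,7}: U {1,2,3,4,5,7}->{2,3,4,5,7} => REVISION
Constraint 2 (Z + X = U) on D(Z)={1,3,4,5,6} D(X)={2,4,7} D(U)={2,3,4,5,7}: Z {1,3,4,5,6}->{1,3,5}; X {2,4,7}->{2,4}; U {2,3,4,5,7}->{3,5,7} => REVISION
Constraint 3 (U != Y) on D(U)={3,5,7} D(Y)={1,2,3,4,5,6}: no change => not a revision
Constraint 4 (X < U) on D(X)={2,4} D(U)={3,5,7}: no change => not a revision
Total revisions = 2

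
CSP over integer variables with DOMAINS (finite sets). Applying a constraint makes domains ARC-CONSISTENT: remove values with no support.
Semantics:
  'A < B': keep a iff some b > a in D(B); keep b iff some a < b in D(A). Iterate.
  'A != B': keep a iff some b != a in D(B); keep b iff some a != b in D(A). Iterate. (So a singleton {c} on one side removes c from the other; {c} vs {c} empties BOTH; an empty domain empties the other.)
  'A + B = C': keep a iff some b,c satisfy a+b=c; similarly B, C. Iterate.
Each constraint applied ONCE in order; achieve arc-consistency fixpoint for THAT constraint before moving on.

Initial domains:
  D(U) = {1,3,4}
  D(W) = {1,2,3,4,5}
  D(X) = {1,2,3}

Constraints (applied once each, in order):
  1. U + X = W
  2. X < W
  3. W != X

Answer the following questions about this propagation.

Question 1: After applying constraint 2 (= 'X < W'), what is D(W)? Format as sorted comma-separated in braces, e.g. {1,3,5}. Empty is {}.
Answer: {2,3,4,5}

Derivation:
Constraint 1 (U + X = W) on D(U)={1,3,4} D(X)={1,2,3} D(W)={1,2,3,4,5}: W {1,2,3,4,5}->{2,3,4,5}
Constraint 2 (X < W) on D(X)={1,2,3} D(W)={2,3,4,5}: no change
So after constraint 2: D(W) = {2,3,4,5}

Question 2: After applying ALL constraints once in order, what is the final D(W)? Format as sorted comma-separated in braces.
Answer: {2,3,4,5}

Derivation:
Constraint 1 (U + X = W) on D(U)={1,3,4} D(X)={1,2,3} D(W)={1,2,3,4,5}: W {1,2,3,4,5}->{2,3,4,5}
Constraint 2 (X < W) on D(X)={1,2,3} D(W)={2,3,4,5}: no change
Constraint 3 (W != X) on D(W)={2,3,4,5} D(X)={1,2,3}: no change
So after all 3 constraints: D(W) = {2,3,4,5}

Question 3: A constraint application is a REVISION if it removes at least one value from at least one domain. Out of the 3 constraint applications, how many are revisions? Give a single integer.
Constraint 1 (U + X = W) on D(U)={1,3,4} D(X)={1,2,3} D(W)={1,2,3,4,5}: W {1,2,3,4,5}->{2,3,4,5} => REVISION
Constraint 2 (X < W) on D(X)={1,2,3} D(W)={2,3,4,5}: no change => not a revision
Constraint 3 (W != X) on D(W)={2,3,4,5} D(X)={1,2,3}: no change => not a revision
Total revisions = 1

Answer: 1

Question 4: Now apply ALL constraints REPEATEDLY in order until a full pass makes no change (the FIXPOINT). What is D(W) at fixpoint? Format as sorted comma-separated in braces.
pass 0 (initial): D(W)={1,2,3,4,5}
pass 1: W {1,2,3,4,5}->{2,3,4,5}
pass 2: no change
Fixpoint after 2 passes: D(W) = {2,3,4,5}

Answer: {2,3,4,5}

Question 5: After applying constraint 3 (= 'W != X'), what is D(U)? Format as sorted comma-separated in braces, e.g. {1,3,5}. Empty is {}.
Constraint 1 (U + X = W) on D(U)={1,3,4} D(X)={1,2,3} D(W)={1,2,3,4,5}: W {1,2,3,4,5}->{2,3,4,5}
Constraint 2 (X < W) on D(X)={1,2,3} D(W)={2,3,4,5}: no change
Constraint 3 (W != X) on D(W)={2,3,4,5} D(X)={1,2,3}: no change
So after constraint 3: D(U) = {1,3,4}

Answer: {1,3,4}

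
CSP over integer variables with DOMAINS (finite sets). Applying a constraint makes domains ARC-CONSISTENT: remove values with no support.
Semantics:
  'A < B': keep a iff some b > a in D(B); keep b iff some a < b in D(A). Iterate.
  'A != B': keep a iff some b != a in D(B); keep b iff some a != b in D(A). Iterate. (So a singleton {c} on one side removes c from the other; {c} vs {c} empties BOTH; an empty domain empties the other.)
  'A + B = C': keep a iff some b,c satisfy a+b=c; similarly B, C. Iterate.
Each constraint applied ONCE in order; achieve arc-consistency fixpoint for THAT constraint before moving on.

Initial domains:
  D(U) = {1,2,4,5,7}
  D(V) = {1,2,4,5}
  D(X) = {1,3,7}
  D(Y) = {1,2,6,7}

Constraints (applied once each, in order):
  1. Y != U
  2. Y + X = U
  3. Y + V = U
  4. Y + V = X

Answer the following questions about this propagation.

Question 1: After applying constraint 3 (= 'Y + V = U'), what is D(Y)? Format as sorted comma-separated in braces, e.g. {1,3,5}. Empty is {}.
Constraint 1 (Y != U) on D(Y)={1,2,6,7} D(U)={1,2,4,5,7}: no change
Constraint 2 (Y + X = U) on D(Y)={1,2,6,7} D(X)={1,3,7} D(U)={1,2,4,5,7}: Y {1,2,6,7}->{1,2,6}; X {1,3,7}->{1,3}; U {1,2,4,5,7}->{2,4,5,7}
Constraint 3 (Y + V = U) on D(Y)={1,2,6} D(V)={1,2,4,5} D(U)={2,4,5,7}: no change
So after constraint 3: D(Y) = {1,2,6}

Answer: {1,2,6}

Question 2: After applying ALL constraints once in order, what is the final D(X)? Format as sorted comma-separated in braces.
Answer: {3}

Derivation:
Constraint 1 (Y != U) on D(Y)={1,2,6,7} D(U)={1,2,4,5,7}: no change
Constraint 2 (Y + X = U) on D(Y)={1,2,6,7} D(X)={1,3,7} D(U)={1,2,4,5,7}: Y {1,2,6,7}->{1,2,6}; X {1,3,7}->{1,3}; U {1,2,4,5,7}->{2,4,5,7}
Constraint 3 (Y + V = U) on D(Y)={1,2,6} D(V)={1,2,4,5} D(U)={2,4,5,7}: no change
Constraint 4 (Y + V = X) on D(Y)={1,2,6} D(V)={1,2,4,5} D(X)={1,3}: Y {1,2,6}->{1,2}; V {1,2,4,5}->{1,2}; X {1,3}->{3}
So after all 4 constraints: D(X) = {3}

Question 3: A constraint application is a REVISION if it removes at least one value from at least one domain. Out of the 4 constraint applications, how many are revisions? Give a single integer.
Constraint 1 (Y != U) on D(Y)={1,2,6,7} D(U)={1,2,4,5,7}: no change => not a revision
Constraint 2 (Y + X = U) on D(Y)={1,2,6,7} D(X)={1,3,7} D(U)={1,2,4,5,7}: Y {1,2,6,7}->{1,2,6}; X {1,3,7}->{1,3}; U {1,2,4,5,7}->{2,4,5,7} => REVISION
Constraint 3 (Y + V = U) on D(Y)={1,2,6} D(V)={1,2,4,5} D(U)={2,4,5,7}: no change => not a revision
Constraint 4 (Y + V = X) on D(Y)={1,2,6} D(V)={1,2,4,5} D(X)={1,3}: Y {1,2,6}->{1,2}; V {1,2,4,5}->{1,2}; X {1,3}->{3} => REVISION
Total revisions = 2

Answer: 2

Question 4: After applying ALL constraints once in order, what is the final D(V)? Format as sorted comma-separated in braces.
Answer: {1,2}

Derivation:
Constraint 1 (Y != U) on D(Y)={1,2,6,7} D(U)={1,2,4,5,7}: no change
Constraint 2 (Y + X = U) on D(Y)={1,2,6,7} D(X)={1,3,7} D(U)={1,2,4,5,7}: Y {1,2,6,7}->{1,2,6}; X {1,3,7}->{1,3}; U {1,2,4,5,7}->{2,4,5,7}
Constraint 3 (Y + V = U) on D(Y)={1,2,6} D(V)={1,2,4,5} D(U)={2,4,5,7}: no change
Constraint 4 (Y + V = X) on D(Y)={1,2,6} D(V)={1,2,4,5} D(X)={1,3}: Y {1,2,6}->{1,2}; V {1,2,4,5}->{1,2}; X {1,3}->{3}
So after all 4 constraints: D(V) = {1,2}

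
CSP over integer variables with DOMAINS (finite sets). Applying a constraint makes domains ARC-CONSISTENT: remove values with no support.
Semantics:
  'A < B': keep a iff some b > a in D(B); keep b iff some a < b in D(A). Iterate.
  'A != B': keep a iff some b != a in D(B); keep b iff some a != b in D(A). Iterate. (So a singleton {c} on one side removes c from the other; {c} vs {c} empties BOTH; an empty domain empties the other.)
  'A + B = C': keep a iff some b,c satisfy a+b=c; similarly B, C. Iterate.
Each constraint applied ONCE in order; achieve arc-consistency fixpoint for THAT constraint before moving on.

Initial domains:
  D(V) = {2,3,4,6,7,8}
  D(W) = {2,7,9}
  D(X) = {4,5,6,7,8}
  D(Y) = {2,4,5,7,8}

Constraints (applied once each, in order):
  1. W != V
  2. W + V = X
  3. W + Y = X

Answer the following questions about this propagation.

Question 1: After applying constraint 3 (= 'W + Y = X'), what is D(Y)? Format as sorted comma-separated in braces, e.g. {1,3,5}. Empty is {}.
Constraint 1 (W != V) on D(W)={2,7,9} D(V)={2,3,4,6,7,8}: no change
Constraint 2 (W + V = X) on D(W)={2,7,9} D(V)={2,3,4,6,7,8} D(X)={4,5,6,7,8}: W {2,7,9}->{2}; V {2,3,4,6,7,8}->{2,3,4,6}; X {4,5,6,7,8}->{4,5,6,8}
Constraint 3 (W + Y = X) on D(W)={2} D(Y)={2,4,5,7,8} D(X)={4,5,6,8}: Y {2,4,5,7,8}->{2,4}; X {4,5,6,8}->{4,6}
So after constraint 3: D(Y) = {2,4}

Answer: {2,4}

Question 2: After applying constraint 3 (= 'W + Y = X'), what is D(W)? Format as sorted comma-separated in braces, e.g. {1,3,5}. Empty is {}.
Constraint 1 (W != V) on D(W)={2,7,9} D(V)={2,3,4,6,7,8}: no change
Constraint 2 (W + V = X) on D(W)={2,7,9} D(V)={2,3,4,6,7,8} D(X)={4,5,6,7,8}: W {2,7,9}->{2}; V {2,3,4,6,7,8}->{2,3,4,6}; X {4,5,6,7,8}->{4,5,6,8}
Constraint 3 (W + Y = X) on D(W)={2} D(Y)={2,4,5,7,8} D(X)={4,5,6,8}: Y {2,4,5,7,8}->{2,4}; X {4,5,6,8}->{4,6}
So after constraint 3: D(W) = {2}

Answer: {2}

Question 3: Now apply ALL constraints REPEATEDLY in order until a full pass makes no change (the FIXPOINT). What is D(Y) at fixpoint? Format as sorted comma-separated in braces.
Answer: {4}

Derivation:
pass 0 (initial): D(Y)={2,4,5,7,8}
pass 1: V {2,3,4,6,7,8}->{2,3,4,6}; W {2,7,9}->{2}; X {4,5,6,7,8}->{4,6}; Y {2,4,5,7,8}->{2,4}
pass 2: V {2,3,4,6}->{4}; X {4,6}->{6}; Y {2,4}->{4}
pass 3: no change
Fixpoint after 3 passes: D(Y) = {4}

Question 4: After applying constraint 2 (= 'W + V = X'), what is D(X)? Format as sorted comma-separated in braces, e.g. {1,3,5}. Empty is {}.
Constraint 1 (W != V) on D(W)={2,7,9} D(V)={2,3,4,6,7,8}: no change
Constraint 2 (W + V = X) on D(W)={2,7,9} D(V)={2,3,4,6,7,8} D(X)={4,5,6,7,8}: W {2,7,9}->{2}; V {2,3,4,6,7,8}->{2,3,4,6}; X {4,5,6,7,8}->{4,5,6,8}
So after constraint 2: D(X) = {4,5,6,8}

Answer: {4,5,6,8}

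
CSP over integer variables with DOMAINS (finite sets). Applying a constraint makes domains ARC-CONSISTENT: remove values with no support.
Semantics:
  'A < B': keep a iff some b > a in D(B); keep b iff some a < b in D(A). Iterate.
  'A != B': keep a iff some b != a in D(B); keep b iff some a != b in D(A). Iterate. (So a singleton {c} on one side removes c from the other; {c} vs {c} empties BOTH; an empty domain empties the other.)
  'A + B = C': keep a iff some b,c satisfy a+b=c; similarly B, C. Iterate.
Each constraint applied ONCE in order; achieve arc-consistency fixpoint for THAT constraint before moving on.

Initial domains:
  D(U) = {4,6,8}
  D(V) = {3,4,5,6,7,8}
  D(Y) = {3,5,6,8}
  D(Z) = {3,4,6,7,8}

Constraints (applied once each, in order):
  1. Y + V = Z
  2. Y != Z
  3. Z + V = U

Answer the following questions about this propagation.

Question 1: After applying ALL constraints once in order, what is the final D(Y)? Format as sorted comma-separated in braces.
Constraint 1 (Y + V = Z) on D(Y)={3,5,6,8} D(V)={3,4,5,6,7,8} D(Z)={3,4,6,7,8}: Y {3,5,6,8}->{3,5}; V {3,4,5,6,7,8}->{3,4,5}; Z {3,4,6,7,8}->{6,7,8}
Constraint 2 (Y != Z) on D(Y)={3,5} D(Z)={6,7,8}: no change
Constraint 3 (Z + V = U) on D(Z)={6,7,8} D(V)={3,4,5} D(U)={4,6,8}: Z {6,7,8}->{}; V {3,4,5}->{}; U {4,6,8}->{}
So after all 3 constraints: D(Y) = {3,5}

Answer: {3,5}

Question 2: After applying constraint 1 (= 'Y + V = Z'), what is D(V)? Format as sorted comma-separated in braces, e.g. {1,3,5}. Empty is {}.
Constraint 1 (Y + V = Z) on D(Y)={3,5,6,8} D(V)={3,4,5,6,7,8} D(Z)={3,4,6,7,8}: Y {3,5,6,8}->{3,5}; V {3,4,5,6,7,8}->{3,4,5}; Z {3,4,6,7,8}->{6,7,8}
So after constraint 1: D(V) = {3,4,5}

Answer: {3,4,5}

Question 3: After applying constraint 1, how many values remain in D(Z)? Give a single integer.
Answer: 3

Derivation:
Constraint 1 (Y + V = Z) on D(Y)={3,5,6,8} D(V)={3,4,5,6,7,8} D(Z)={3,4,6,7,8}: Y {3,5,6,8}->{3,5}; V {3,4,5,6,7,8}->{3,4,5}; Z {3,4,6,7,8}->{6,7,8}
So after constraint 1: D(Z)={6,7,8}, size = 3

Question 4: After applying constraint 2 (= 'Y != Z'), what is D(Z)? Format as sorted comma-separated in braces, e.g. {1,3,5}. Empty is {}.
Answer: {6,7,8}

Derivation:
Constraint 1 (Y + V = Z) on D(Y)={3,5,6,8} D(V)={3,4,5,6,7,8} D(Z)={3,4,6,7,8}: Y {3,5,6,8}->{3,5}; V {3,4,5,6,7,8}->{3,4,5}; Z {3,4,6,7,8}->{6,7,8}
Constraint 2 (Y != Z) on D(Y)={3,5} D(Z)={6,7,8}: no change
So after constraint 2: D(Z) = {6,7,8}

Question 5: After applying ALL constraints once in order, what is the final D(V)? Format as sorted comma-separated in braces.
Answer: {}

Derivation:
Constraint 1 (Y + V = Z) on D(Y)={3,5,6,8} D(V)={3,4,5,6,7,8} D(Z)={3,4,6,7,8}: Y {3,5,6,8}->{3,5}; V {3,4,5,6,7,8}->{3,4,5}; Z {3,4,6,7,8}->{6,7,8}
Constraint 2 (Y != Z) on D(Y)={3,5} D(Z)={6,7,8}: no change
Constraint 3 (Z + V = U) on D(Z)={6,7,8} D(V)={3,4,5} D(U)={4,6,8}: Z {6,7,8}->{}; V {3,4,5}->{}; U {4,6,8}->{}
So after all 3 constraints: D(V) = {}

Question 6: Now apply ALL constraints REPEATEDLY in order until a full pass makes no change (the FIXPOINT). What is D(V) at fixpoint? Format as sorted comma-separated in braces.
pass 0 (initial): D(V)={3,4,5,6,7,8}
pass 1: U {4,6,8}->{}; V {3,4,5,6,7,8}->{}; Y {3,5,6,8}->{3,5}; Z {3,4,6,7,8}->{}
pass 2: Y {3,5}->{}
pass 3: no change
Fixpoint after 3 passes: D(V) = {}

Answer: {}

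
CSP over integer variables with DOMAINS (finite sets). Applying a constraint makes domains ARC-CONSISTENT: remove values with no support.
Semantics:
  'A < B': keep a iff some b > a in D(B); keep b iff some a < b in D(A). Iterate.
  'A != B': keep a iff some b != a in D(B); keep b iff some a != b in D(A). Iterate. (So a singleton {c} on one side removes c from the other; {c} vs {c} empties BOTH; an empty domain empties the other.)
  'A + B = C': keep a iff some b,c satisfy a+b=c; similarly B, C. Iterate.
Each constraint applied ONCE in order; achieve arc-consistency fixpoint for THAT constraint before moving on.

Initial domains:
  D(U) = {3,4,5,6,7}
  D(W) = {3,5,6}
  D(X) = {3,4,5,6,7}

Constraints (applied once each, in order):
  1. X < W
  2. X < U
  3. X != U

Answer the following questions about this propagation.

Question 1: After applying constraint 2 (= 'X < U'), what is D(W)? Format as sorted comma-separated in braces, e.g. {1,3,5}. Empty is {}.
Answer: {5,6}

Derivation:
Constraint 1 (X < W) on D(X)={3,4,5,6,7} D(W)={3,5,6}: X {3,4,5,6,7}->{3,4,5}; W {3,5,6}->{5,6}
Constraint 2 (X < U) on D(X)={3,4,5} D(U)={3,4,5,6,7}: U {3,4,5,6,7}->{4,5,6,7}
So after constraint 2: D(W) = {5,6}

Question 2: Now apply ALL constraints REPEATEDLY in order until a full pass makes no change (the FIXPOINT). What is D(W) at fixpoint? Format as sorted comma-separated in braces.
Answer: {5,6}

Derivation:
pass 0 (initial): D(W)={3,5,6}
pass 1: U {3,4,5,6,7}->{4,5,6,7}; W {3,5,6}->{5,6}; X {3,4,5,6,7}->{3,4,5}
pass 2: no change
Fixpoint after 2 passes: D(W) = {5,6}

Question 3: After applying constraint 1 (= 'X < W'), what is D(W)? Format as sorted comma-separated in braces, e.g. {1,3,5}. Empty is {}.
Constraint 1 (X < W) on D(X)={3,4,5,6,7} D(W)={3,5,6}: X {3,4,5,6,7}->{3,4,5}; W {3,5,6}->{5,6}
So after constraint 1: D(W) = {5,6}

Answer: {5,6}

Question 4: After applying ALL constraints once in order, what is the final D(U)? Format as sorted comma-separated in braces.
Constraint 1 (X < W) on D(X)={3,4,5,6,7} D(W)={3,5,6}: X {3,4,5,6,7}->{3,4,5}; W {3,5,6}->{5,6}
Constraint 2 (X < U) on D(X)={3,4,5} D(U)={3,4,5,6,7}: U {3,4,5,6,7}->{4,5,6,7}
Constraint 3 (X != U) on D(X)={3,4,5} D(U)={4,5,6,7}: no change
So after all 3 constraints: D(U) = {4,5,6,7}

Answer: {4,5,6,7}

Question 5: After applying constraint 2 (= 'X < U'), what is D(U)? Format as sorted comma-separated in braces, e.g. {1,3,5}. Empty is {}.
Answer: {4,5,6,7}

Derivation:
Constraint 1 (X < W) on D(X)={3,4,5,6,7} D(W)={3,5,6}: X {3,4,5,6,7}->{3,4,5}; W {3,5,6}->{5,6}
Constraint 2 (X < U) on D(X)={3,4,5} D(U)={3,4,5,6,7}: U {3,4,5,6,7}->{4,5,6,7}
So after constraint 2: D(U) = {4,5,6,7}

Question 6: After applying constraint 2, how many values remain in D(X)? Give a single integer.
Constraint 1 (X < W) on D(X)={3,4,5,6,7} D(W)={3,5,6}: X {3,4,5,6,7}->{3,4,5}; W {3,5,6}->{5,6}
Constraint 2 (X < U) on D(X)={3,4,5} D(U)={3,4,5,6,7}: U {3,4,5,6,7}->{4,5,6,7}
So after constraint 2: D(X)={3,4,5}, size = 3

Answer: 3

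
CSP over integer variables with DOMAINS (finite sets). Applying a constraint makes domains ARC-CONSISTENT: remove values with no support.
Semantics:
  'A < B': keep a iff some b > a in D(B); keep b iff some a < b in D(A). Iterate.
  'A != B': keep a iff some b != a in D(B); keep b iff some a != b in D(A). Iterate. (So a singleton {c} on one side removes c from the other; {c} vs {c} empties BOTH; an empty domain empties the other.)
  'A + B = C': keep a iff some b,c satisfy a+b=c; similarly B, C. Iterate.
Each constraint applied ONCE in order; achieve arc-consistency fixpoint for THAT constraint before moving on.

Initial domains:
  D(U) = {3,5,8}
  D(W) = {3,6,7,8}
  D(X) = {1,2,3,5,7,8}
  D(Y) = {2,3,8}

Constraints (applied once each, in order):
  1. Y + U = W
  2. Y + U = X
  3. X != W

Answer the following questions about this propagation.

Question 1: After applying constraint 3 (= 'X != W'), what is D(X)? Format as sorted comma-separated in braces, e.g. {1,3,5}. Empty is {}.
Constraint 1 (Y + U = W) on D(Y)={2,3,8} D(U)={3,5,8} D(W)={3,6,7,8}: Y {2,3,8}->{2,3}; U {3,5,8}->{3,5}; W {3,6,7,8}->{6,7,8}
Constraint 2 (Y + U = X) on D(Y)={2,3} D(U)={3,5} D(X)={1,2,3,5,7,8}: X {1,2,3,5,7,8}->{5,7,8}
Constraint 3 (X != W) on D(X)={5,7,8} D(W)={6,7,8}: no change
So after constraint 3: D(X) = {5,7,8}

Answer: {5,7,8}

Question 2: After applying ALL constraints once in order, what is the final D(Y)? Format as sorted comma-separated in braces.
Answer: {2,3}

Derivation:
Constraint 1 (Y + U = W) on D(Y)={2,3,8} D(U)={3,5,8} D(W)={3,6,7,8}: Y {2,3,8}->{2,3}; U {3,5,8}->{3,5}; W {3,6,7,8}->{6,7,8}
Constraint 2 (Y + U = X) on D(Y)={2,3} D(U)={3,5} D(X)={1,2,3,5,7,8}: X {1,2,3,5,7,8}->{5,7,8}
Constraint 3 (X != W) on D(X)={5,7,8} D(W)={6,7,8}: no change
So after all 3 constraints: D(Y) = {2,3}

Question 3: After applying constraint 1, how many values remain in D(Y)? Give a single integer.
Answer: 2

Derivation:
Constraint 1 (Y + U = W) on D(Y)={2,3,8} D(U)={3,5,8} D(W)={3,6,7,8}: Y {2,3,8}->{2,3}; U {3,5,8}->{3,5}; W {3,6,7,8}->{6,7,8}
So after constraint 1: D(Y)={2,3}, size = 2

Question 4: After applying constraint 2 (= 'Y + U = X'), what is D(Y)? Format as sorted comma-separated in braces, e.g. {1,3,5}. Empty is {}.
Answer: {2,3}

Derivation:
Constraint 1 (Y + U = W) on D(Y)={2,3,8} D(U)={3,5,8} D(W)={3,6,7,8}: Y {2,3,8}->{2,3}; U {3,5,8}->{3,5}; W {3,6,7,8}->{6,7,8}
Constraint 2 (Y + U = X) on D(Y)={2,3} D(U)={3,5} D(X)={1,2,3,5,7,8}: X {1,2,3,5,7,8}->{5,7,8}
So after constraint 2: D(Y) = {2,3}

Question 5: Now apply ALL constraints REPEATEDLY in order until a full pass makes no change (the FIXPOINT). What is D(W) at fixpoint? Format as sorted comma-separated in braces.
pass 0 (initial): D(W)={3,6,7,8}
pass 1: U {3,5,8}->{3,5}; W {3,6,7,8}->{6,7,8}; X {1,2,3,5,7,8}->{5,7,8}; Y {2,3,8}->{2,3}
pass 2: no change
Fixpoint after 2 passes: D(W) = {6,7,8}

Answer: {6,7,8}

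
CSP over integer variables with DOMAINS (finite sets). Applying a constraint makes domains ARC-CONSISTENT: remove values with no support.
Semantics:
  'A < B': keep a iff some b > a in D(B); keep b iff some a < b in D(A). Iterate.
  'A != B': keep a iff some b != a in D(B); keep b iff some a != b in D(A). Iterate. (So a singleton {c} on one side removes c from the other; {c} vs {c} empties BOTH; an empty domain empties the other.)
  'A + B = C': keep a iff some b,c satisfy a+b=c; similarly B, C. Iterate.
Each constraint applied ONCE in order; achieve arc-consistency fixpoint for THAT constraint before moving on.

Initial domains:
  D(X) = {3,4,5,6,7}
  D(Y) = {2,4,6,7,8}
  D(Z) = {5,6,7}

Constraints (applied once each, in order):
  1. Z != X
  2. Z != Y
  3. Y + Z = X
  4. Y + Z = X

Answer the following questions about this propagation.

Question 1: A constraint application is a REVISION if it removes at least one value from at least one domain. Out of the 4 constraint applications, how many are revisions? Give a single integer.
Answer: 1

Derivation:
Constraint 1 (Z != X) on D(Z)={5,6,7} D(X)={3,4,5,6,7}: no change => not a revision
Constraint 2 (Z != Y) on D(Z)={5,6,7} D(Y)={2,4,6,7,8}: no change => not a revision
Constraint 3 (Y + Z = X) on D(Y)={2,4,6,7,8} D(Z)={5,6,7} D(X)={3,4,5,6,7}: Y {2,4,6,7,8}->{2}; Z {5,6,7}->{5}; X {3,4,5,6,7}->{7} => REVISION
Constraint 4 (Y + Z = X) on D(Y)={2} D(Z)={5} D(X)={7}: no change => not a revision
Total revisions = 1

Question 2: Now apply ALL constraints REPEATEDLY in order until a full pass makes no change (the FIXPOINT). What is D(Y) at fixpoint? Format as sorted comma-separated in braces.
pass 0 (initial): D(Y)={2,4,6,7,8}
pass 1: X {3,4,5,6,7}->{7}; Y {2,4,6,7,8}->{2}; Z {5,6,7}->{5}
pass 2: no change
Fixpoint after 2 passes: D(Y) = {2}

Answer: {2}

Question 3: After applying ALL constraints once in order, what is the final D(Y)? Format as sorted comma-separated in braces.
Constraint 1 (Z != X) on D(Z)={5,6,7} D(X)={3,4,5,6,7}: no change
Constraint 2 (Z != Y) on D(Z)={5,6,7} D(Y)={2,4,6,7,8}: no change
Constraint 3 (Y + Z = X) on D(Y)={2,4,6,7,8} D(Z)={5,6,7} D(X)={3,4,5,6,7}: Y {2,4,6,7,8}->{2}; Z {5,6,7}->{5}; X {3,4,5,6,7}->{7}
Constraint 4 (Y + Z = X) on D(Y)={2} D(Z)={5} D(X)={7}: no change
So after all 4 constraints: D(Y) = {2}

Answer: {2}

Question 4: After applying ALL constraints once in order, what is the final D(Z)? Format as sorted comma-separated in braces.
Answer: {5}

Derivation:
Constraint 1 (Z != X) on D(Z)={5,6,7} D(X)={3,4,5,6,7}: no change
Constraint 2 (Z != Y) on D(Z)={5,6,7} D(Y)={2,4,6,7,8}: no change
Constraint 3 (Y + Z = X) on D(Y)={2,4,6,7,8} D(Z)={5,6,7} D(X)={3,4,5,6,7}: Y {2,4,6,7,8}->{2}; Z {5,6,7}->{5}; X {3,4,5,6,7}->{7}
Constraint 4 (Y + Z = X) on D(Y)={2} D(Z)={5} D(X)={7}: no change
So after all 4 constraints: D(Z) = {5}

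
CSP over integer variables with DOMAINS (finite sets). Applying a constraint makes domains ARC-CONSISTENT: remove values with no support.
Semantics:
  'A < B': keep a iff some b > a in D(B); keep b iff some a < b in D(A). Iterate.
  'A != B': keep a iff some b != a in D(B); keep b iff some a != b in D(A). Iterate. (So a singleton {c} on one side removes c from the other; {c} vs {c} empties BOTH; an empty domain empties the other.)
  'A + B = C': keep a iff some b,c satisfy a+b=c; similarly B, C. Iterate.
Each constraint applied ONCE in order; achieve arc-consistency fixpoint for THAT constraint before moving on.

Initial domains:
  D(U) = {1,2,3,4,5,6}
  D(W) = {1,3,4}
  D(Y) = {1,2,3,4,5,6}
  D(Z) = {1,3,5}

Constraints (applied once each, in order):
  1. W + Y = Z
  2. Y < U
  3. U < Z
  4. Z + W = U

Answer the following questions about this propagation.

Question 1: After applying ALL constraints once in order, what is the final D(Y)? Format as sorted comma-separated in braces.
Answer: {1,2,4}

Derivation:
Constraint 1 (W + Y = Z) on D(W)={1,3,4} D(Y)={1,2,3,4,5,6} D(Z)={1,3,5}: Y {1,2,3,4,5,6}->{1,2,4}; Z {1,3,5}->{3,5}
Constraint 2 (Y < U) on D(Y)={1,2,4} D(U)={1,2,3,4,5,6}: U {1,2,3,4,5,6}->{2,3,4,5,6}
Constraint 3 (U < Z) on D(U)={2,3,4,5,6} D(Z)={3,5}: U {2,3,4,5,6}->{2,3,4}
Constraint 4 (Z + W = U) on D(Z)={3,5} D(W)={1,3,4} D(U)={2,3,4}: Z {3,5}->{3}; W {1,3,4}->{1}; U {2,3,4}->{4}
So after all 4 constraints: D(Y) = {1,2,4}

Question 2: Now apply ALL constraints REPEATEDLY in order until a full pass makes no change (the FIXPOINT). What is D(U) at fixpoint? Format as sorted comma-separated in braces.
pass 0 (initial): D(U)={1,2,3,4,5,6}
pass 1: U {1,2,3,4,5,6}->{4}; W {1,3,4}->{1}; Y {1,2,3,4,5,6}->{1,2,4}; Z {1,3,5}->{3}
pass 2: U {4}->{}; W {1}->{}; Y {1,2,4}->{2}; Z {3}->{}
pass 3: Y {2}->{}
pass 4: no change
Fixpoint after 4 passes: D(U) = {}

Answer: {}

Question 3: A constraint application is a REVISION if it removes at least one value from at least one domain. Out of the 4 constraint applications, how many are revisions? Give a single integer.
Answer: 4

Derivation:
Constraint 1 (W + Y = Z) on D(W)={1,3,4} D(Y)={1,2,3,4,5,6} D(Z)={1,3,5}: Y {1,2,3,4,5,6}->{1,2,4}; Z {1,3,5}->{3,5} => REVISION
Constraint 2 (Y < U) on D(Y)={1,2,4} D(U)={1,2,3,4,5,6}: U {1,2,3,4,5,6}->{2,3,4,5,6} => REVISION
Constraint 3 (U < Z) on D(U)={2,3,4,5,6} D(Z)={3,5}: U {2,3,4,5,6}->{2,3,4} => REVISION
Constraint 4 (Z + W = U) on D(Z)={3,5} D(W)={1,3,4} D(U)={2,3,4}: Z {3,5}->{3}; W {1,3,4}->{1}; U {2,3,4}->{4} => REVISION
Total revisions = 4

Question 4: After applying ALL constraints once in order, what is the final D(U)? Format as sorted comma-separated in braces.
Answer: {4}

Derivation:
Constraint 1 (W + Y = Z) on D(W)={1,3,4} D(Y)={1,2,3,4,5,6} D(Z)={1,3,5}: Y {1,2,3,4,5,6}->{1,2,4}; Z {1,3,5}->{3,5}
Constraint 2 (Y < U) on D(Y)={1,2,4} D(U)={1,2,3,4,5,6}: U {1,2,3,4,5,6}->{2,3,4,5,6}
Constraint 3 (U < Z) on D(U)={2,3,4,5,6} D(Z)={3,5}: U {2,3,4,5,6}->{2,3,4}
Constraint 4 (Z + W = U) on D(Z)={3,5} D(W)={1,3,4} D(U)={2,3,4}: Z {3,5}->{3}; W {1,3,4}->{1}; U {2,3,4}->{4}
So after all 4 constraints: D(U) = {4}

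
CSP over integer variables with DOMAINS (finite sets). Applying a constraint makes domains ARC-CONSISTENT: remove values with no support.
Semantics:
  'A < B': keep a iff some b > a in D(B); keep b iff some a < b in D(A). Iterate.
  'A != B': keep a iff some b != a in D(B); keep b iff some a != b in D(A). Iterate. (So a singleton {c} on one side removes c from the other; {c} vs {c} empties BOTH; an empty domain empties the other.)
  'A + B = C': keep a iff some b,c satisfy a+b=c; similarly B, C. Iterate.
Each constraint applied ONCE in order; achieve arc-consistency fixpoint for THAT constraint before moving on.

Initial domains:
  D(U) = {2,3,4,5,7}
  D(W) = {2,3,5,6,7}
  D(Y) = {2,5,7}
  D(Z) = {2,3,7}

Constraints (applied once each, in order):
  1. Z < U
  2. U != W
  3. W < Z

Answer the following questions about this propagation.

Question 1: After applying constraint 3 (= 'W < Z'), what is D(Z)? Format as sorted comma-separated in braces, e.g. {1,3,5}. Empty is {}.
Constraint 1 (Z < U) on D(Z)={2,3,7} D(U)={2,3,4,5,7}: Z {2,3,7}->{2,3}; U {2,3,4,5,7}->{3,4,5,7}
Constraint 2 (U != W) on D(U)={3,4,5,7} D(W)={2,3,5,6,7}: no change
Constraint 3 (W < Z) on D(W)={2,3,5,6,7} D(Z)={2,3}: W {2,3,5,6,7}->{2}; Z {2,3}->{3}
So after constraint 3: D(Z) = {3}

Answer: {3}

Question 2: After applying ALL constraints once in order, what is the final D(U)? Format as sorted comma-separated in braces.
Answer: {3,4,5,7}

Derivation:
Constraint 1 (Z < U) on D(Z)={2,3,7} D(U)={2,3,4,5,7}: Z {2,3,7}->{2,3}; U {2,3,4,5,7}->{3,4,5,7}
Constraint 2 (U != W) on D(U)={3,4,5,7} D(W)={2,3,5,6,7}: no change
Constraint 3 (W < Z) on D(W)={2,3,5,6,7} D(Z)={2,3}: W {2,3,5,6,7}->{2}; Z {2,3}->{3}
So after all 3 constraints: D(U) = {3,4,5,7}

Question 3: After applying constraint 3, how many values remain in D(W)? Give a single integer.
Constraint 1 (Z < U) on D(Z)={2,3,7} D(U)={2,3,4,5,7}: Z {2,3,7}->{2,3}; U {2,3,4,5,7}->{3,4,5,7}
Constraint 2 (U != W) on D(U)={3,4,5,7} D(W)={2,3,5,6,7}: no change
Constraint 3 (W < Z) on D(W)={2,3,5,6,7} D(Z)={2,3}: W {2,3,5,6,7}->{2}; Z {2,3}->{3}
So after constraint 3: D(W)={2}, size = 1

Answer: 1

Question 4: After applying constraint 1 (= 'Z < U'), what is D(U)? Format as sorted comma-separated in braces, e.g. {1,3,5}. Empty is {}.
Constraint 1 (Z < U) on D(Z)={2,3,7} D(U)={2,3,4,5,7}: Z {2,3,7}->{2,3}; U {2,3,4,5,7}->{3,4,5,7}
So after constraint 1: D(U) = {3,4,5,7}

Answer: {3,4,5,7}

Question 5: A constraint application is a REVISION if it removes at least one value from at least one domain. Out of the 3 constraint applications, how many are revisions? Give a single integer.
Answer: 2

Derivation:
Constraint 1 (Z < U) on D(Z)={2,3,7} D(U)={2,3,4,5,7}: Z {2,3,7}->{2,3}; U {2,3,4,5,7}->{3,4,5,7} => REVISION
Constraint 2 (U != W) on D(U)={3,4,5,7} D(W)={2,3,5,6,7}: no change => not a revision
Constraint 3 (W < Z) on D(W)={2,3,5,6,7} D(Z)={2,3}: W {2,3,5,6,7}->{2}; Z {2,3}->{3} => REVISION
Total revisions = 2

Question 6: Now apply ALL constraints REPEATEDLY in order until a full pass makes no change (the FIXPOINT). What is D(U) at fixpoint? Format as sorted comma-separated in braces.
pass 0 (initial): D(U)={2,3,4,5,7}
pass 1: U {2,3,4,5,7}->{3,4,5,7}; W {2,3,5,6,7}->{2}; Z {2,3,7}->{3}
pass 2: U {3,4,5,7}->{4,5,7}
pass 3: no change
Fixpoint after 3 passes: D(U) = {4,5,7}

Answer: {4,5,7}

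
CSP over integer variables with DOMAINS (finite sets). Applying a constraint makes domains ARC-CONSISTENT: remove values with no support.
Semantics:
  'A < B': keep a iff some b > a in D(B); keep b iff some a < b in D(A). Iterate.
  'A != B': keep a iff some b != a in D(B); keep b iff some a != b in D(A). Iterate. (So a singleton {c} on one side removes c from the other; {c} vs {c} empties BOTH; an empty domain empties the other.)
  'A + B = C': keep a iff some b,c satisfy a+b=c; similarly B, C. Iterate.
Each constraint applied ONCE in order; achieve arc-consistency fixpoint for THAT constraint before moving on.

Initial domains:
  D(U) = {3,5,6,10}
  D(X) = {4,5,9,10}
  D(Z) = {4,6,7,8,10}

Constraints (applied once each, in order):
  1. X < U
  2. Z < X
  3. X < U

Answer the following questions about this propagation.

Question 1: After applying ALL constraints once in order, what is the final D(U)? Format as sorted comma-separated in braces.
Constraint 1 (X < U) on D(X)={4,5,9,10} D(U)={3,5,6,10}: X {4,5,9,10}->{4,5,9}; U {3,5,6,10}->{5,6,10}
Constraint 2 (Z < X) on D(Z)={4,6,7,8,10} D(X)={4,5,9}: Z {4,6,7,8,10}->{4,6,7,8}; X {4,5,9}->{5,9}
Constraint 3 (X < U) on D(X)={5,9} D(U)={5,6,10}: U {5,6,10}->{6,10}
So after all 3 constraints: D(U) = {6,10}

Answer: {6,10}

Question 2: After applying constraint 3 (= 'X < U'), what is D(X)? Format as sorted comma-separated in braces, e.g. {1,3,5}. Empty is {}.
Constraint 1 (X < U) on D(X)={4,5,9,10} D(U)={3,5,6,10}: X {4,5,9,10}->{4,5,9}; U {3,5,6,10}->{5,6,10}
Constraint 2 (Z < X) on D(Z)={4,6,7,8,10} D(X)={4,5,9}: Z {4,6,7,8,10}->{4,6,7,8}; X {4,5,9}->{5,9}
Constraint 3 (X < U) on D(X)={5,9} D(U)={5,6,10}: U {5,6,10}->{6,10}
So after constraint 3: D(X) = {5,9}

Answer: {5,9}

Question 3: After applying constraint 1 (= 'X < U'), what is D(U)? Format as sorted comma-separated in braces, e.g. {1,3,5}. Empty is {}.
Answer: {5,6,10}

Derivation:
Constraint 1 (X < U) on D(X)={4,5,9,10} D(U)={3,5,6,10}: X {4,5,9,10}->{4,5,9}; U {3,5,6,10}->{5,6,10}
So after constraint 1: D(U) = {5,6,10}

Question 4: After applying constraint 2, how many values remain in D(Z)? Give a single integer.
Constraint 1 (X < U) on D(X)={4,5,9,10} D(U)={3,5,6,10}: X {4,5,9,10}->{4,5,9}; U {3,5,6,10}->{5,6,10}
Constraint 2 (Z < X) on D(Z)={4,6,7,8,10} D(X)={4,5,9}: Z {4,6,7,8,10}->{4,6,7,8}; X {4,5,9}->{5,9}
So after constraint 2: D(Z)={4,6,7,8}, size = 4

Answer: 4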